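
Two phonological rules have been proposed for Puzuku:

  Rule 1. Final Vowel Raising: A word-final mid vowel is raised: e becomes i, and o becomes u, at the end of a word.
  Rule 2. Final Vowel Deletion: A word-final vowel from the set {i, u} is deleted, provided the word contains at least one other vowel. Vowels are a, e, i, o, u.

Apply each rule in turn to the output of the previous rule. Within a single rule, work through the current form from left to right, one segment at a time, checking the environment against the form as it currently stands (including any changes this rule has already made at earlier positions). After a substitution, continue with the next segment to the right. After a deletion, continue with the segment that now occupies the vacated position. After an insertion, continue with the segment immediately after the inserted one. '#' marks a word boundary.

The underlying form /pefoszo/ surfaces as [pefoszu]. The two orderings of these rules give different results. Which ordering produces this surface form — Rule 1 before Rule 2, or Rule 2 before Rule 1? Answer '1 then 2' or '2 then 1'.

2 then 1

Order 1 then 2:
  1 Final Vowel Raising: [pefoszo] → [pefoszu]
  2 Final Vowel Deletion: [pefoszu] → [pefosz]
  result: [pefosz]
Order 2 then 1:
  2 Final Vowel Deletion: no change — [pefoszo]
  1 Final Vowel Raising: [pefoszo] → [pefoszu]
  result: [pefoszu]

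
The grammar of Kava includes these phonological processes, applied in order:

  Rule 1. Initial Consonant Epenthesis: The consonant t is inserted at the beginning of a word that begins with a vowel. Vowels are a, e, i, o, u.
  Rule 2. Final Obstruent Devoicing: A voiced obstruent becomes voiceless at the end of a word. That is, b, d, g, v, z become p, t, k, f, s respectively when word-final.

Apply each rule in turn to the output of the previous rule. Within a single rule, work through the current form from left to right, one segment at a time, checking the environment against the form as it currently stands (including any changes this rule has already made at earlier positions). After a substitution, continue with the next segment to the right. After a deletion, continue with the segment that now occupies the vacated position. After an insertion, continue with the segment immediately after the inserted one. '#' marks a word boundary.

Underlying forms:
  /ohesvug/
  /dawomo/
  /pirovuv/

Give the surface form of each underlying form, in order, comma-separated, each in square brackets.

/ohesvug/:
  Rule 1 Initial Consonant Epenthesis: [ohesvug] → [tohesvug]
  Rule 2 Final Obstruent Devoicing: [tohesvug] → [tohesvuk]
/dawomo/:
  Rule 1 Initial Consonant Epenthesis: no change — [dawomo]
  Rule 2 Final Obstruent Devoicing: no change — [dawomo]
/pirovuv/:
  Rule 1 Initial Consonant Epenthesis: no change — [pirovuv]
  Rule 2 Final Obstruent Devoicing: [pirovuv] → [pirovuf]

[tohesvuk], [dawomo], [pirovuf]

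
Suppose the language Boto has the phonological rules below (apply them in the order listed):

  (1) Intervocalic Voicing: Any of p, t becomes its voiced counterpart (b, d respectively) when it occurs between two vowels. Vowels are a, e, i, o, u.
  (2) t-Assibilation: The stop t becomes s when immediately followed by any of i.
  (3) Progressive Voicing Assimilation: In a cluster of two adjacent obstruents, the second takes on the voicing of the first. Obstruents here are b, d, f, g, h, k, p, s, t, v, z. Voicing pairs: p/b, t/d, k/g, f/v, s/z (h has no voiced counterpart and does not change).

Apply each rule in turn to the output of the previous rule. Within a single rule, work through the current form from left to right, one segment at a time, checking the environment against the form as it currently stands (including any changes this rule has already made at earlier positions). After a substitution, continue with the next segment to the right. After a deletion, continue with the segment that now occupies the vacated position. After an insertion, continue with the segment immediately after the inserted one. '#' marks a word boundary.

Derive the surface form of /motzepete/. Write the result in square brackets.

[motsebede]

(1) Intervocalic Voicing: [motzepete] → [motzebede]
(2) t-Assibilation: no change — [motzebede]
(3) Progressive Voicing Assimilation: [motzebede] → [motsebede]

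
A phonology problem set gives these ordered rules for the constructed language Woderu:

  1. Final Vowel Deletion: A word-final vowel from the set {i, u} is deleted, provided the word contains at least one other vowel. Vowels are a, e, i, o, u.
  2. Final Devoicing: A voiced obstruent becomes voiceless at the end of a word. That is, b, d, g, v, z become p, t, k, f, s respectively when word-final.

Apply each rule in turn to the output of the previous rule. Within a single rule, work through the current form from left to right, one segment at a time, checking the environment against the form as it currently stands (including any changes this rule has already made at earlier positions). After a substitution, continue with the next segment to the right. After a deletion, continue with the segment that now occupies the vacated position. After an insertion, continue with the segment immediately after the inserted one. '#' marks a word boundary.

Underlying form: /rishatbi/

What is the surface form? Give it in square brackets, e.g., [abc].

1 Final Vowel Deletion: [rishatbi] → [rishatb]
2 Final Devoicing: [rishatb] → [rishatp]

[rishatp]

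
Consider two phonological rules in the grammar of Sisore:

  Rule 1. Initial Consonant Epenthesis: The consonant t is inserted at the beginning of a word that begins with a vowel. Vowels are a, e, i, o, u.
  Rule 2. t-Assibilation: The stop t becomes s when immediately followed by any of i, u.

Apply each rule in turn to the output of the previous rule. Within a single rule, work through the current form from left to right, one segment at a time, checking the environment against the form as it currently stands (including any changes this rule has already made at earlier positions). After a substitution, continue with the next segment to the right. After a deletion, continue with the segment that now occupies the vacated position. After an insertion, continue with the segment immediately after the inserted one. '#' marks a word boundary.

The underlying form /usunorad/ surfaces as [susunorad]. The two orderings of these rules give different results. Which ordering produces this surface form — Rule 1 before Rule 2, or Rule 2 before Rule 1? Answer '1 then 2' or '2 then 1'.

1 then 2

Order 1 then 2:
  1 Initial Consonant Epenthesis: [usunorad] → [tusunorad]
  2 t-Assibilation: [tusunorad] → [susunorad]
  result: [susunorad]
Order 2 then 1:
  2 t-Assibilation: no change — [usunorad]
  1 Initial Consonant Epenthesis: [usunorad] → [tusunorad]
  result: [tusunorad]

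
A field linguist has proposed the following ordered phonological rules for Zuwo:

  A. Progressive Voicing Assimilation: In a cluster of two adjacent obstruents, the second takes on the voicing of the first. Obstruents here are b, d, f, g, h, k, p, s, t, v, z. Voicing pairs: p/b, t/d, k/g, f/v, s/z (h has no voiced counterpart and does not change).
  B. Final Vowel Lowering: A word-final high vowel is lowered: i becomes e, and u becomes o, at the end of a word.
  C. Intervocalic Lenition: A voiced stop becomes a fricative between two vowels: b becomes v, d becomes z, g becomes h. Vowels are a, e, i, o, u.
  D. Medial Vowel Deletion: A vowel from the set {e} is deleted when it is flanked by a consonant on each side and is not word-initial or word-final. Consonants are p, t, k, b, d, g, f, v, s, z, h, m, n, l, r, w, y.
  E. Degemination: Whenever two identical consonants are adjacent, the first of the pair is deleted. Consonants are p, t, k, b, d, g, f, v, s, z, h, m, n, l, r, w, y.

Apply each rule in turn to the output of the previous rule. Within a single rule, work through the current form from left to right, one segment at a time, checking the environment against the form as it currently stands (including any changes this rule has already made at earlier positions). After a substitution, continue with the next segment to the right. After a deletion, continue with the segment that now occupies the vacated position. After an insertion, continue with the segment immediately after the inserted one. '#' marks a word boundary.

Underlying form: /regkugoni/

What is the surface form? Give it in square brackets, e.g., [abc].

[rguhone]

A Progressive Voicing Assimilation: [regkugoni] → [reggugoni]
B Final Vowel Lowering: [reggugoni] → [reggugone]
C Intervocalic Lenition: [reggugone] → [regguhone]
D Medial Vowel Deletion: [regguhone] → [rgguhone]
E Degemination: [rgguhone] → [rguhone]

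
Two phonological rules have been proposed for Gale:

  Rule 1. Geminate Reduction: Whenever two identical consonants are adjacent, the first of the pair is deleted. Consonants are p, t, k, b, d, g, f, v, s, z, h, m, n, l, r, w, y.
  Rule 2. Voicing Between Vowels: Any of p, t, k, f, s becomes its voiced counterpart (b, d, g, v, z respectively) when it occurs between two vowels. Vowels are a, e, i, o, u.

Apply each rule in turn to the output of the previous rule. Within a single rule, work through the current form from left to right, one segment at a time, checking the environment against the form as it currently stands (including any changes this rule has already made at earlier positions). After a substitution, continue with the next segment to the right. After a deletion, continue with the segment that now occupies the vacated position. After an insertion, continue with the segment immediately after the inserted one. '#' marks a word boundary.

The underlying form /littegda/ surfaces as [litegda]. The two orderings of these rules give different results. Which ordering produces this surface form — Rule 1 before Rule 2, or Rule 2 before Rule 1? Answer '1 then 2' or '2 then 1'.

2 then 1

Order 1 then 2:
  1 Geminate Reduction: [littegda] → [litegda]
  2 Voicing Between Vowels: [litegda] → [lidegda]
  result: [lidegda]
Order 2 then 1:
  2 Voicing Between Vowels: no change — [littegda]
  1 Geminate Reduction: [littegda] → [litegda]
  result: [litegda]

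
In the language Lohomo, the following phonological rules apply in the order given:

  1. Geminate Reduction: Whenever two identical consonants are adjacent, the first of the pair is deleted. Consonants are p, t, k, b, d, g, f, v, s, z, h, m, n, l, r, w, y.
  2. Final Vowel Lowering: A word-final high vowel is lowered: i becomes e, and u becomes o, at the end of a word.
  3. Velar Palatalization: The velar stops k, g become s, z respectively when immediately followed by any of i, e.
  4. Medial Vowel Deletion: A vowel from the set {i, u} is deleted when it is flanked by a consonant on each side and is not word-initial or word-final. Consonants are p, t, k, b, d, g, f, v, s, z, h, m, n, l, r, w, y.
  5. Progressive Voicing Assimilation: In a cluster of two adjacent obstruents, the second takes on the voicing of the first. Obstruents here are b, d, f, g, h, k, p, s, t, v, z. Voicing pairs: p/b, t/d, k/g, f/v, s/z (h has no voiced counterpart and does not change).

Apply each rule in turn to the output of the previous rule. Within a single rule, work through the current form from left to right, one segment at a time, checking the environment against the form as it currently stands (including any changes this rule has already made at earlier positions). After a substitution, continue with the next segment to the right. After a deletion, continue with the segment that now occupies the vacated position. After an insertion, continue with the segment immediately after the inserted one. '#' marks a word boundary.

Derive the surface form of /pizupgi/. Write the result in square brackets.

1 Geminate Reduction: no change — [pizupgi]
2 Final Vowel Lowering: [pizupgi] → [pizupge]
3 Velar Palatalization: [pizupge] → [pizupze]
4 Medial Vowel Deletion: [pizupze] → [pzpze]
5 Progressive Voicing Assimilation: [pzpze] → [pspse]

[pspse]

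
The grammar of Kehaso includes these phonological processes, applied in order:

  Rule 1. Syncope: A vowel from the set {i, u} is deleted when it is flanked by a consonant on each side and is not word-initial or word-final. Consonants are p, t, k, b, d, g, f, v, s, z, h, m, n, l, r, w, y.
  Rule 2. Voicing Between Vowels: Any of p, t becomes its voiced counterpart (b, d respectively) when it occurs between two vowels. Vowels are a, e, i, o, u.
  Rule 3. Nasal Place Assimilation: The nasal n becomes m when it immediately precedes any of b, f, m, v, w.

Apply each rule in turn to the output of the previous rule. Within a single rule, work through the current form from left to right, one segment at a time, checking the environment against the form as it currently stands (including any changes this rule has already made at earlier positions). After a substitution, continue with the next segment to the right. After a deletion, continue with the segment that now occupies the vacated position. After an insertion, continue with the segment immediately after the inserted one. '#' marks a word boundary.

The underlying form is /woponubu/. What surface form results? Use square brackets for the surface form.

[wobombu]

Rule 1 Syncope: [woponubu] → [woponbu]
Rule 2 Voicing Between Vowels: [woponbu] → [wobonbu]
Rule 3 Nasal Place Assimilation: [wobonbu] → [wobombu]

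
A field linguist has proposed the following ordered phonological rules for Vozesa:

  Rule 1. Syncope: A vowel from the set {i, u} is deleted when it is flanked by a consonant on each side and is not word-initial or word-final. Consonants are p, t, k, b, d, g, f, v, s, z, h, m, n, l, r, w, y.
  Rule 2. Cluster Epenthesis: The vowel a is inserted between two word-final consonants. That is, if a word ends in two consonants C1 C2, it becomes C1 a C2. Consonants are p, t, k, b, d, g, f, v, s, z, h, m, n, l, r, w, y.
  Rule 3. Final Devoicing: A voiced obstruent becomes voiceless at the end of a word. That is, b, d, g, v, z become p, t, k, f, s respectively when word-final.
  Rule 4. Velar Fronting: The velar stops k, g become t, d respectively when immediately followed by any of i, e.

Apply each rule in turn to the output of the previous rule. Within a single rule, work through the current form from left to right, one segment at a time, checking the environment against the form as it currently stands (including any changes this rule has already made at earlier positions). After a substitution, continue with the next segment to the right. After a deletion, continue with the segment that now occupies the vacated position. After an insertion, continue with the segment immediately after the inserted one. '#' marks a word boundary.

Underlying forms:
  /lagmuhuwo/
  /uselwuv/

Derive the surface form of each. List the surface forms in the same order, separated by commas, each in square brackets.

[lagmhwo], [uselwaf]

/lagmuhuwo/:
  Rule 1 Syncope: [lagmuhuwo] → [lagmhwo]
  Rule 2 Cluster Epenthesis: no change — [lagmhwo]
  Rule 3 Final Devoicing: no change — [lagmhwo]
  Rule 4 Velar Fronting: no change — [lagmhwo]
/uselwuv/:
  Rule 1 Syncope: [uselwuv] → [uselwv]
  Rule 2 Cluster Epenthesis: [uselwv] → [uselwav]
  Rule 3 Final Devoicing: [uselwav] → [uselwaf]
  Rule 4 Velar Fronting: no change — [uselwaf]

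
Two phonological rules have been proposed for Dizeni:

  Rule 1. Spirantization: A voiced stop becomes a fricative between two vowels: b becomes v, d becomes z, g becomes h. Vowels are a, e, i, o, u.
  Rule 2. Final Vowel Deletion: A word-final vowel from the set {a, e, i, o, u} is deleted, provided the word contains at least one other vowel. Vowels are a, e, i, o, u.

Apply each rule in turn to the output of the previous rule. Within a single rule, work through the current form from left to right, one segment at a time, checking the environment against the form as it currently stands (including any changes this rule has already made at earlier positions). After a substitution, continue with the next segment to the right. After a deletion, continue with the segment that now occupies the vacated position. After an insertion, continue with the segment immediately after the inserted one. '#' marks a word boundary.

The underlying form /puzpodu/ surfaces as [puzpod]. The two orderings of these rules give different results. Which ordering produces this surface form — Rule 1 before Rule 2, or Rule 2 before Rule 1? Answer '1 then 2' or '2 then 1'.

Order 1 then 2:
  1 Spirantization: [puzpodu] → [puzpozu]
  2 Final Vowel Deletion: [puzpozu] → [puzpoz]
  result: [puzpoz]
Order 2 then 1:
  2 Final Vowel Deletion: [puzpodu] → [puzpod]
  1 Spirantization: no change — [puzpod]
  result: [puzpod]

2 then 1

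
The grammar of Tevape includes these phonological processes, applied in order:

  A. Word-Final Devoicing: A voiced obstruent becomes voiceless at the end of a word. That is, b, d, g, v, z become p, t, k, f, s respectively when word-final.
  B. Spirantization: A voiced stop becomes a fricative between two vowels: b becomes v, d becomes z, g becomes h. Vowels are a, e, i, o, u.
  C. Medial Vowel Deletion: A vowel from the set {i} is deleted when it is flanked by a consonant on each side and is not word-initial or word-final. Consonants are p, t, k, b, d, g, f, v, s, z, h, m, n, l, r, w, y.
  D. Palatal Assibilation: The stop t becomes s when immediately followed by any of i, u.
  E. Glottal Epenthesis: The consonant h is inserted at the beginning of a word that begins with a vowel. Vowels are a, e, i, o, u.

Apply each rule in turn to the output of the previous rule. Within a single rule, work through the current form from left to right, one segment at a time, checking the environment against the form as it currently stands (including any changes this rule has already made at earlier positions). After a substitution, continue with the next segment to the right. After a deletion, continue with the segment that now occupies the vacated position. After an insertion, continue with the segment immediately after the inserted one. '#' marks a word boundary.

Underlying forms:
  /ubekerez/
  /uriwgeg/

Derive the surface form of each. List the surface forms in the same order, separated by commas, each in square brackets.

[huvekeres], [hurwgek]

/ubekerez/:
  A Word-Final Devoicing: [ubekerez] → [ubekeres]
  B Spirantization: [ubekeres] → [uvekeres]
  C Medial Vowel Deletion: no change — [uvekeres]
  D Palatal Assibilation: no change — [uvekeres]
  E Glottal Epenthesis: [uvekeres] → [huvekeres]
/uriwgeg/:
  A Word-Final Devoicing: [uriwgeg] → [uriwgek]
  B Spirantization: no change — [uriwgek]
  C Medial Vowel Deletion: [uriwgek] → [urwgek]
  D Palatal Assibilation: no change — [urwgek]
  E Glottal Epenthesis: [urwgek] → [hurwgek]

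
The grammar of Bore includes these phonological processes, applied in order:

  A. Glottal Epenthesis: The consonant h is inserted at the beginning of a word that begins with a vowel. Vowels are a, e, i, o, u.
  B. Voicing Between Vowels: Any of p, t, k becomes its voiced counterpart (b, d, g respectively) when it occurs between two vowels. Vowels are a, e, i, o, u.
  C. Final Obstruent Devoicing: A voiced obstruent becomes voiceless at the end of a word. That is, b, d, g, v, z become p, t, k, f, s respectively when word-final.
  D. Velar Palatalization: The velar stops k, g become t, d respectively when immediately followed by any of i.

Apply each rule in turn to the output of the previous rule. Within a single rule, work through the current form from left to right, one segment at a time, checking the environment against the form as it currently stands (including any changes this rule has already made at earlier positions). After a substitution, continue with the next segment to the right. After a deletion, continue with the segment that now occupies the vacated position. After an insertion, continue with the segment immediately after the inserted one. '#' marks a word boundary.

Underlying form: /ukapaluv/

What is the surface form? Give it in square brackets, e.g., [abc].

[hugabaluf]

A Glottal Epenthesis: [ukapaluv] → [hukapaluv]
B Voicing Between Vowels: [hukapaluv] → [hugabaluv]
C Final Obstruent Devoicing: [hugabaluv] → [hugabaluf]
D Velar Palatalization: no change — [hugabaluf]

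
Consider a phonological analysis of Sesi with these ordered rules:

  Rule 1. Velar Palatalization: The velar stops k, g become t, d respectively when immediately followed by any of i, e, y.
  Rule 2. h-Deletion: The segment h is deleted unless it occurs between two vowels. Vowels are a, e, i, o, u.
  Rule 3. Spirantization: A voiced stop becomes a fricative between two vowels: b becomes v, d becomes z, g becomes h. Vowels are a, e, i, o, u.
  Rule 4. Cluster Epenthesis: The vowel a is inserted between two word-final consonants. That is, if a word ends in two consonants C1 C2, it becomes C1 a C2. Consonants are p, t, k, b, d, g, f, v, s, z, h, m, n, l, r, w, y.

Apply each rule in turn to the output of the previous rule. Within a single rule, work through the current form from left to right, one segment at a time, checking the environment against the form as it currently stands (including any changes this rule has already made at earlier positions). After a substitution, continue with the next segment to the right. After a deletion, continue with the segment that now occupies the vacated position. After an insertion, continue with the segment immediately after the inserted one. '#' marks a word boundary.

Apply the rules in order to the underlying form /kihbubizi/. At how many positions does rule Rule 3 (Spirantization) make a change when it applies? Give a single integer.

2

Rule 1 Velar Palatalization: [kihbubizi] → [tihbubizi]
Rule 2 h-Deletion: [tihbubizi] → [tibubizi]
Rule 3 Spirantization: [tibubizi] → [tivuvizi]
Rule 4 Cluster Epenthesis: no change — [tivuvizi]
Rule Rule 3 changed 2 position(s).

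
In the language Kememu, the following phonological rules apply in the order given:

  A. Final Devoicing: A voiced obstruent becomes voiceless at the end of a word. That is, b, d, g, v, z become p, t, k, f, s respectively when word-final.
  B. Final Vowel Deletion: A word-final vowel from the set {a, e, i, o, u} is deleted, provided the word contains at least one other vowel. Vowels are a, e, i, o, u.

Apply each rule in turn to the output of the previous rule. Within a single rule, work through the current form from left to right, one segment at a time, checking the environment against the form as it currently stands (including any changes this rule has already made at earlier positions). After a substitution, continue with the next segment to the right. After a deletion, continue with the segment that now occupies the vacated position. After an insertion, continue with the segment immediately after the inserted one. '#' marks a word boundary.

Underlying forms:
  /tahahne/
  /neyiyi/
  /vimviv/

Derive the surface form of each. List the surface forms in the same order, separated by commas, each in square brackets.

/tahahne/:
  A Final Devoicing: no change — [tahahne]
  B Final Vowel Deletion: [tahahne] → [tahahn]
/neyiyi/:
  A Final Devoicing: no change — [neyiyi]
  B Final Vowel Deletion: [neyiyi] → [neyiy]
/vimviv/:
  A Final Devoicing: [vimviv] → [vimvif]
  B Final Vowel Deletion: no change — [vimvif]

[tahahn], [neyiy], [vimvif]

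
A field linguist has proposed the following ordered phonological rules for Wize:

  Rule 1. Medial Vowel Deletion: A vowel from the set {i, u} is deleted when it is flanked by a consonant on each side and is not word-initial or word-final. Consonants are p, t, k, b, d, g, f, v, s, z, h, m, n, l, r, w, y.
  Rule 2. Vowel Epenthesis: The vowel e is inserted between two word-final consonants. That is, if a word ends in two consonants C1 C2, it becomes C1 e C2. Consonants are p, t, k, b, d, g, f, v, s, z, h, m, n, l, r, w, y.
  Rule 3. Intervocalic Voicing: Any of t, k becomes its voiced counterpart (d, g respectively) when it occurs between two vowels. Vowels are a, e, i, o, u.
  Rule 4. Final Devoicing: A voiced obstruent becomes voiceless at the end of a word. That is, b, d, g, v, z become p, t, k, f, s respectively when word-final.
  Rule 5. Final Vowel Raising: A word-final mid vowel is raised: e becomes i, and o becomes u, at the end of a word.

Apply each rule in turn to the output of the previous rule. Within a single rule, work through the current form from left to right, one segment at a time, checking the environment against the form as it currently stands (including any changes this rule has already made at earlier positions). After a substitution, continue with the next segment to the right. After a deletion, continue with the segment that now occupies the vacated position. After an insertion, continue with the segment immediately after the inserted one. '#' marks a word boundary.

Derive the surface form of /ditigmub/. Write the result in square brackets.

Rule 1 Medial Vowel Deletion: [ditigmub] → [dtgmb]
Rule 2 Vowel Epenthesis: [dtgmb] → [dtgmeb]
Rule 3 Intervocalic Voicing: no change — [dtgmeb]
Rule 4 Final Devoicing: [dtgmeb] → [dtgmep]
Rule 5 Final Vowel Raising: no change — [dtgmep]

[dtgmep]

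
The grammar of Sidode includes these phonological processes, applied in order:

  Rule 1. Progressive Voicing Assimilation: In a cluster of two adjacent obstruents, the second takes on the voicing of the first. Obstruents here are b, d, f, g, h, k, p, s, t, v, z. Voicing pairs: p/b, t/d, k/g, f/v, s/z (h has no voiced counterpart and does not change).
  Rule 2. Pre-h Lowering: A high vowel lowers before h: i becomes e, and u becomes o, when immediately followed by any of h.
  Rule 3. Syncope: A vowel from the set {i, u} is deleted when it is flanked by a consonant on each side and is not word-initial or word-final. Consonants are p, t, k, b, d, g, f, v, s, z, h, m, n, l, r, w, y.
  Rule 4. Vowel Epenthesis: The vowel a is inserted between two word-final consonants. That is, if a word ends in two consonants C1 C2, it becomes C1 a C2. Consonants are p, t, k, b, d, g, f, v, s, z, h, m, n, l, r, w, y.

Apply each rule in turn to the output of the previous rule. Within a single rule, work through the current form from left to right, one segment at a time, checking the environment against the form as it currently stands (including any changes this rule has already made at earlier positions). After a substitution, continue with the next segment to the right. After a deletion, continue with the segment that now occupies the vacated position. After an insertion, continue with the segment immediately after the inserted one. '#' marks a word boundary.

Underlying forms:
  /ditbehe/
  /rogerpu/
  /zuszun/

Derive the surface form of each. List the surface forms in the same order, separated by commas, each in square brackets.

[dtpehe], [rogerpu], [zssan]

/ditbehe/:
  Rule 1 Progressive Voicing Assimilation: [ditbehe] → [ditpehe]
  Rule 2 Pre-h Lowering: no change — [ditpehe]
  Rule 3 Syncope: [ditpehe] → [dtpehe]
  Rule 4 Vowel Epenthesis: no change — [dtpehe]
/rogerpu/:
  Rule 1 Progressive Voicing Assimilation: no change — [rogerpu]
  Rule 2 Pre-h Lowering: no change — [rogerpu]
  Rule 3 Syncope: no change — [rogerpu]
  Rule 4 Vowel Epenthesis: no change — [rogerpu]
/zuszun/:
  Rule 1 Progressive Voicing Assimilation: [zuszun] → [zussun]
  Rule 2 Pre-h Lowering: no change — [zussun]
  Rule 3 Syncope: [zussun] → [zssn]
  Rule 4 Vowel Epenthesis: [zssn] → [zssan]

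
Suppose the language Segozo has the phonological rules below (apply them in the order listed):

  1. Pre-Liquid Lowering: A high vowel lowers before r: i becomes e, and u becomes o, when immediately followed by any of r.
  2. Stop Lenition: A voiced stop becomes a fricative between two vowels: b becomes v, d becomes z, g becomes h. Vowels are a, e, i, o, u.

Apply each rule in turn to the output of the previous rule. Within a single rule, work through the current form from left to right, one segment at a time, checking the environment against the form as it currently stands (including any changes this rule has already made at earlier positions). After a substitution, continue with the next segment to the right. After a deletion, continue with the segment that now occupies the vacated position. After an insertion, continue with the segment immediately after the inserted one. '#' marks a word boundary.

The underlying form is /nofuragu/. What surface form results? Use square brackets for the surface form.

1 Pre-Liquid Lowering: [nofuragu] → [noforagu]
2 Stop Lenition: [noforagu] → [noforahu]

[noforahu]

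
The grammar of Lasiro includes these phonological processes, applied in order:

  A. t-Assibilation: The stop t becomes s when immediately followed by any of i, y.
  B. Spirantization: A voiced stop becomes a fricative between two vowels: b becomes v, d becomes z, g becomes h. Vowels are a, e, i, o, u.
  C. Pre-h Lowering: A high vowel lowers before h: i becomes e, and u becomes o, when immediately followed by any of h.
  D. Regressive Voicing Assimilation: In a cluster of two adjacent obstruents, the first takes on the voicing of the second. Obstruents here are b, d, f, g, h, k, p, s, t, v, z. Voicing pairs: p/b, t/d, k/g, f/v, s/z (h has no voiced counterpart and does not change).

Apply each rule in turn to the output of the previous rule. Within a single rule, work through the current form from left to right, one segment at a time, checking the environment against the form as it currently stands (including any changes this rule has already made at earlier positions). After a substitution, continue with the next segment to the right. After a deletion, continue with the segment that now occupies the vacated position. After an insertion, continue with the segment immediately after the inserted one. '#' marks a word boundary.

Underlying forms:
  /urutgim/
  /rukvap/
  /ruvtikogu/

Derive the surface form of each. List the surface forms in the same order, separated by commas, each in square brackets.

/urutgim/:
  A t-Assibilation: no change — [urutgim]
  B Spirantization: no change — [urutgim]
  C Pre-h Lowering: no change — [urutgim]
  D Regressive Voicing Assimilation: [urutgim] → [urudgim]
/rukvap/:
  A t-Assibilation: no change — [rukvap]
  B Spirantization: no change — [rukvap]
  C Pre-h Lowering: no change — [rukvap]
  D Regressive Voicing Assimilation: [rukvap] → [rugvap]
/ruvtikogu/:
  A t-Assibilation: [ruvtikogu] → [ruvsikogu]
  B Spirantization: [ruvsikogu] → [ruvsikohu]
  C Pre-h Lowering: no change — [ruvsikohu]
  D Regressive Voicing Assimilation: [ruvsikohu] → [rufsikohu]

[urudgim], [rugvap], [rufsikohu]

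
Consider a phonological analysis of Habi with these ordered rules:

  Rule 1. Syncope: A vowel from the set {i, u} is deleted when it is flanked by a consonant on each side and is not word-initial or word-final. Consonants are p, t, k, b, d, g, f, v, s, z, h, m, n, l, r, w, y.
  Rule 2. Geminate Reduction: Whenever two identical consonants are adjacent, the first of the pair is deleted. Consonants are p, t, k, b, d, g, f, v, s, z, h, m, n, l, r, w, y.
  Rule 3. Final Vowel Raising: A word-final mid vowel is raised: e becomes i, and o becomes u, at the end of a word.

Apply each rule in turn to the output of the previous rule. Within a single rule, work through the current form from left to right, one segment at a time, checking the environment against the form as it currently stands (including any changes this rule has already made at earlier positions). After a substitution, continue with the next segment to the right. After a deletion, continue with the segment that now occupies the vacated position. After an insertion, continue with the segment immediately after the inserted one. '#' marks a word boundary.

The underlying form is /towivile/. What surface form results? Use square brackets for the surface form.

[towvli]

Rule 1 Syncope: [towivile] → [towvle]
Rule 2 Geminate Reduction: no change — [towvle]
Rule 3 Final Vowel Raising: [towvle] → [towvli]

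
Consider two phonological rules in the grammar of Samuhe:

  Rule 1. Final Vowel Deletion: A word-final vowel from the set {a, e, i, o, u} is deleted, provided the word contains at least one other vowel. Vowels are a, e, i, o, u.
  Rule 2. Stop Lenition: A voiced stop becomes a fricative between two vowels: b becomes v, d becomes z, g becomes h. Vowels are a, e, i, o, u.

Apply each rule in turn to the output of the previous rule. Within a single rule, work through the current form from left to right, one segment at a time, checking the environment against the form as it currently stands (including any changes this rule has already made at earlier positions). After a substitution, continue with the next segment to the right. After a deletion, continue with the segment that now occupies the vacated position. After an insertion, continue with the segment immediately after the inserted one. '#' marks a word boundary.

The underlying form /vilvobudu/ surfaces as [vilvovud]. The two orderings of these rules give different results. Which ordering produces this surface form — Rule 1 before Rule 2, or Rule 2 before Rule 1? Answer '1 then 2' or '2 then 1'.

Order 1 then 2:
  1 Final Vowel Deletion: [vilvobudu] → [vilvobud]
  2 Stop Lenition: [vilvobud] → [vilvovud]
  result: [vilvovud]
Order 2 then 1:
  2 Stop Lenition: [vilvobudu] → [vilvovuzu]
  1 Final Vowel Deletion: [vilvovuzu] → [vilvovuz]
  result: [vilvovuz]

1 then 2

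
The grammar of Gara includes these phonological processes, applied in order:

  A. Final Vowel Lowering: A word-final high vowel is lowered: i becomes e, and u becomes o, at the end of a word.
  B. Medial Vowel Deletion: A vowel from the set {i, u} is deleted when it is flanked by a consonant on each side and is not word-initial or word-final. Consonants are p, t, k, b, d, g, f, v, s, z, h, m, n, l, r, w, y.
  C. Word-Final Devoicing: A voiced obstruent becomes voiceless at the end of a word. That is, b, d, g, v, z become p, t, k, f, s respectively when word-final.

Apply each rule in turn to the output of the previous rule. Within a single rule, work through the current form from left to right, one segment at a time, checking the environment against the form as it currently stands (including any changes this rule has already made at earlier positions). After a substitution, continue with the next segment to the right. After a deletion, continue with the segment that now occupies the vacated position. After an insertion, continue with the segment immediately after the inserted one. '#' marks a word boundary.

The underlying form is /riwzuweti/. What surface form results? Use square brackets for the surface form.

[rwzwete]

A Final Vowel Lowering: [riwzuweti] → [riwzuwete]
B Medial Vowel Deletion: [riwzuwete] → [rwzwete]
C Word-Final Devoicing: no change — [rwzwete]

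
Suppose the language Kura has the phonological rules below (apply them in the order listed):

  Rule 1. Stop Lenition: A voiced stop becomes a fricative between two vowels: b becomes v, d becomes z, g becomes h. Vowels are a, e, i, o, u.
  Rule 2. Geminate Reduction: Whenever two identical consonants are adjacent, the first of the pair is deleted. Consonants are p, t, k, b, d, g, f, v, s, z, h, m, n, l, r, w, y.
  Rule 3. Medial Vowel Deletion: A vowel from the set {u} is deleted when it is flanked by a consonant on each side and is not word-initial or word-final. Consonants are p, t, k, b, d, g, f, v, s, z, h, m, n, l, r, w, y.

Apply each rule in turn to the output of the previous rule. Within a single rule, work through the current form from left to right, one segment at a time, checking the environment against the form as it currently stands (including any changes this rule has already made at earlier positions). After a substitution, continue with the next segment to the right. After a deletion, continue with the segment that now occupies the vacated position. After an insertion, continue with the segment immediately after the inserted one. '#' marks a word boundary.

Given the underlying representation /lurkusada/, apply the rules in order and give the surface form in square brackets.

Rule 1 Stop Lenition: [lurkusada] → [lurkusaza]
Rule 2 Geminate Reduction: no change — [lurkusaza]
Rule 3 Medial Vowel Deletion: [lurkusaza] → [lrksaza]

[lrksaza]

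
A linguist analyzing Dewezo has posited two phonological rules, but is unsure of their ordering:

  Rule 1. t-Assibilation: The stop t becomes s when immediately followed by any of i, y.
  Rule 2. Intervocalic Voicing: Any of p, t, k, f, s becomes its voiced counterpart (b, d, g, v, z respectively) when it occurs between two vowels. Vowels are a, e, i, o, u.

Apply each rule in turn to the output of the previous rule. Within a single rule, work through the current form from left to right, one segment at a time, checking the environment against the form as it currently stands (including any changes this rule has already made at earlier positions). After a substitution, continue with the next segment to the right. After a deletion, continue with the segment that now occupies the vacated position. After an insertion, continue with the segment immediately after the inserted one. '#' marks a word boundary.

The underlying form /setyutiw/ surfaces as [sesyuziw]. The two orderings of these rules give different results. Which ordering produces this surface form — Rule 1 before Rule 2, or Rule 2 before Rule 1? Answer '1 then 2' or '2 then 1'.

Order 1 then 2:
  1 t-Assibilation: [setyutiw] → [sesyusiw]
  2 Intervocalic Voicing: [sesyusiw] → [sesyuziw]
  result: [sesyuziw]
Order 2 then 1:
  2 Intervocalic Voicing: [setyutiw] → [setyudiw]
  1 t-Assibilation: [setyudiw] → [sesyudiw]
  result: [sesyudiw]

1 then 2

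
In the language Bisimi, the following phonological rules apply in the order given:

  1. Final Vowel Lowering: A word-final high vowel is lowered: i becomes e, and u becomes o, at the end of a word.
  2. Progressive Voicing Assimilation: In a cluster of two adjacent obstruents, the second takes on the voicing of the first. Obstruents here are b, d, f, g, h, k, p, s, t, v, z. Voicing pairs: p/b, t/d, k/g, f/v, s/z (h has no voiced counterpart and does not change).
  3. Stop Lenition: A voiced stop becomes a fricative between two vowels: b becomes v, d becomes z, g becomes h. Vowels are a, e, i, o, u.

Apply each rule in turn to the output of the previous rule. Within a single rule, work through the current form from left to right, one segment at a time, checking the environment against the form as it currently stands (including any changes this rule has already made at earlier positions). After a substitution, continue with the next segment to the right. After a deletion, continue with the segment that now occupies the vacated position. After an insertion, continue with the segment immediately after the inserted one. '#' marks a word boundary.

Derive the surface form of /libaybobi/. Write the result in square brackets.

[livaybove]

1 Final Vowel Lowering: [libaybobi] → [libaybobe]
2 Progressive Voicing Assimilation: no change — [libaybobe]
3 Stop Lenition: [libaybobe] → [livaybove]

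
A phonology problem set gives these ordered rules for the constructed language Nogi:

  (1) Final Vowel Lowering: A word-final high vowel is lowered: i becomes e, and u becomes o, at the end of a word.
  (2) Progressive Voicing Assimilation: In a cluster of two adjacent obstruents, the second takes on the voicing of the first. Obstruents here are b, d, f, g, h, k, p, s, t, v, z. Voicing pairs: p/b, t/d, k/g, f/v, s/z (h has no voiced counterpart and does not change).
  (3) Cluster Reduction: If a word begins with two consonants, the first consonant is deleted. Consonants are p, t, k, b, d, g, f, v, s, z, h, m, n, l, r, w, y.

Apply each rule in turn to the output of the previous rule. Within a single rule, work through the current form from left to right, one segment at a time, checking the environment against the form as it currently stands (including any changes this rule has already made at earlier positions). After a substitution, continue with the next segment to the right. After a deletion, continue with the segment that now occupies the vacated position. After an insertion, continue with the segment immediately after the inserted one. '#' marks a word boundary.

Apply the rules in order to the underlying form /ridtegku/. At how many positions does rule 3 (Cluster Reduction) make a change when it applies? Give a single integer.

0

(1) Final Vowel Lowering: [ridtegku] → [ridtegko]
(2) Progressive Voicing Assimilation: [ridtegko] → [riddeggo]
(3) Cluster Reduction: no change — [riddeggo]
Rule 3 changed 0 position(s).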